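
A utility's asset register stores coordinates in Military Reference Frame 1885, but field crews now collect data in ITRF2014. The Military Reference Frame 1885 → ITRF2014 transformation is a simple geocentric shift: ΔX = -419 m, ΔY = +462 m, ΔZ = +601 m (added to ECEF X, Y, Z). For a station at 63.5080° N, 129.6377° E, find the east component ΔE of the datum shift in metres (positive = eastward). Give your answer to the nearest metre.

ΔE = 28 m

At φ = 63.5080°, λ = 129.6377°: sin φ = 0.894997, cos φ = 0.446073, sin λ = 0.770094, cos λ = -0.637931.
ΔE = −sin λ·ΔX + cos λ·ΔY = −(0.770094)·(-419) + (-0.637931)·(462) = 27.95 m.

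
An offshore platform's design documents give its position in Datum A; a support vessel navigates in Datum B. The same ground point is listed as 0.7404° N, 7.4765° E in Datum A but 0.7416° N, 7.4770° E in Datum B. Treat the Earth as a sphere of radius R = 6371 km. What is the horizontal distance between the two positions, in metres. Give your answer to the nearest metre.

145 m

Δφ = 0.7416° − 0.7404° = +0.0012°; Δλ = 7.4770° − 7.4765° = +0.0005°.
1° along a meridian = πR/180 = 111195 m.
ΔN = Δφ × 111195 = 133.4 m; ΔE = Δλ × 111195 × cos(0.7404°) = +0.0005 × 111195 × 0.999917 = 55.6 m.
Distance = √(ΔE² + ΔN²) = √(55.6² + 133.4²) = 144.6 m.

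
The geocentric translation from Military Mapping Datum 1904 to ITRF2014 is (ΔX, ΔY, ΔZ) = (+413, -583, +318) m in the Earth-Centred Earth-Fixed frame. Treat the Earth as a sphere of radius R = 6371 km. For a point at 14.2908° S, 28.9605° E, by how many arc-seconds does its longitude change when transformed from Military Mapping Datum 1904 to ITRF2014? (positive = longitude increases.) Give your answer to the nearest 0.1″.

Δλ = -23.7″

sin φ = -0.246843, cos φ = 0.969055, sin λ = 0.484207, cos λ = 0.874954.
East component: ΔE = −sin λ·ΔX + cos λ·ΔY = −(0.484207)(413) + (0.874954)(-583) = -710.08 m.
1° of latitude spans πR/180 = 111195 m; at latitude φ, 1° of longitude spans that × cos φ = 107754.0 m, so Δλ = -710.08 / 107754.0 × 3600 = -23.723″.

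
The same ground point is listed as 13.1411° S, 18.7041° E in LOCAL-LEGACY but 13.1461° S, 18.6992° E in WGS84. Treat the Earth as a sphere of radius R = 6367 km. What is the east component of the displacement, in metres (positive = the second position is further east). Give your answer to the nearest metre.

ΔE = -530 m

Δφ = -13.1461° − -13.1411° = -0.0050°; Δλ = 18.6992° − 18.7041° = -0.0049°.
1° along a meridian = πR/180 = 111125 m.
ΔN = Δφ × 111125 = -555.6 m; ΔE = Δλ × 111125 × cos(-13.1411°) = -0.0049 × 111125 × 0.973813 = -530.3 m.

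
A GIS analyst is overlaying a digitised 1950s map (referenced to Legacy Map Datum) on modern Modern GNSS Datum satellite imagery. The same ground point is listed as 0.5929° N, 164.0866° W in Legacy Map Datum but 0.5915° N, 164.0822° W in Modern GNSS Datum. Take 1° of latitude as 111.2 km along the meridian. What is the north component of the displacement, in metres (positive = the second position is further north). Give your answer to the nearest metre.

ΔN = -156 m

Δφ = 0.5915° − 0.5929° = -0.0014°; Δλ = -164.0822° − -164.0866° = +0.0044°.
ΔN = Δφ × 111200 = -155.7 m; ΔE = Δλ × 111200 × cos(0.5929°) = +0.0044 × 111200 × 0.999946 = 489.3 m.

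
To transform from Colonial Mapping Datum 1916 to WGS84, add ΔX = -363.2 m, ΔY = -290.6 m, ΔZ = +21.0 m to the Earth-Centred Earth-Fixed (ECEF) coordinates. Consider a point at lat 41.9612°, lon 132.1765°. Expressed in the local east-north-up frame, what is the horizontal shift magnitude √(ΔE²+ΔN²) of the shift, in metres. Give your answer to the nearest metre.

The local east axis at (φ, λ) is (−sin λ, cos λ, 0), so ΔE = −sin(132.1765°)·(-363.2) + cos(132.1765°)·(-290.6) = 464.27 m.
The local north axis is (−sin φ cos λ, −sin φ sin λ, cos φ), giving ΔN = -163.050 + 143.994 + 15.616 = -3.44 m.
Horizontal magnitude = √(ΔE² + ΔN²) = √(464.27² + (-3.44)²) = 464.29 m.

464 m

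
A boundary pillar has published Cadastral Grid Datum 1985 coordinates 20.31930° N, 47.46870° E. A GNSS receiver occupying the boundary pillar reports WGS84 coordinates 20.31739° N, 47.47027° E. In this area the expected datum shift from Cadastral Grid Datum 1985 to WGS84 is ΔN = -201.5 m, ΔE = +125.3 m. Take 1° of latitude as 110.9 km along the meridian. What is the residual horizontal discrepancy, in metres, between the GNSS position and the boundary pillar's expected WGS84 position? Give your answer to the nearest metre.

39 m

Observed coordinate differences: Δφ = -0.00191°, Δλ = +0.00157°.
Converting to metres (1° lat = 110900 m, cos φ = 0.937772): observed ΔN = -211.8 m, observed ΔE = 163.3 m.
Subtracting the expected shift leaves a residual of -211.8 − (-201.5) = -10.3 m north and 163.3 − (125.3) = 38.0 m east.
Residual distance = √((-10.3)² + 38.0²) = 39.4 m.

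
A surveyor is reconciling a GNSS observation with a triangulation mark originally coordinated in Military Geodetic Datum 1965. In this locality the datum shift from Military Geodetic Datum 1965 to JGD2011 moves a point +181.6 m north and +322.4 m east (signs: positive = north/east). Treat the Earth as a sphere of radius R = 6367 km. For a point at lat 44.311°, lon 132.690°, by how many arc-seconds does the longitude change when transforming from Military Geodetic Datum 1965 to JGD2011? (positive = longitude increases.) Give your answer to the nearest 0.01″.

Δλ = 14.60″

At latitude 44.311°, cos φ = 0.715559.
One radian of longitude at latitude φ spans R cos φ, so Δλ = ΔE / (R cos φ) = 322.4 / (6367000 × 0.715559) = 7.0764e-05 rad = 14.596″.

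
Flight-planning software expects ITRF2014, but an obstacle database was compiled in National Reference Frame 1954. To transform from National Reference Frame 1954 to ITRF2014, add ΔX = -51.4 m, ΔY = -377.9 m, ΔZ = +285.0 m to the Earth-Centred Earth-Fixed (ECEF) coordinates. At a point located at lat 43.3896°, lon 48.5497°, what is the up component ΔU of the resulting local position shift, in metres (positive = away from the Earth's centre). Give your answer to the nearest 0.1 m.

At φ = 43.3896°, λ = 48.5497°: sin φ = 0.686956, cos φ = 0.726699, sin λ = 0.749530, cos λ = 0.661970.
ΔU = cos φ cos λ·ΔX + cos φ sin λ·ΔY + sin φ·ΔZ = (0.726699)(0.661970)(-51.4) + (0.726699)(0.749530)(-377.9) + (0.686956)(285.0) = -34.78 m.

ΔU = -34.8 m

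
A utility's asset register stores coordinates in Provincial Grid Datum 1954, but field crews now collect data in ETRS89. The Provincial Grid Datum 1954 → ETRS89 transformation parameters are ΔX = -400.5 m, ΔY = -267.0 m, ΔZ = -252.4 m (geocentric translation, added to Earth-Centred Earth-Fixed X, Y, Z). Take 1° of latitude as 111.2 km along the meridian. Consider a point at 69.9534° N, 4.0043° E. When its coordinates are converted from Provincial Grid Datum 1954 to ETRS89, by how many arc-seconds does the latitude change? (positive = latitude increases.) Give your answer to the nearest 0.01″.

Δφ = 9.92″

sin φ = 0.939414, cos φ = 0.342784, sin λ = 0.069831, cos λ = 0.997559.
North component: ΔN = −sin φ cos λ·ΔX − sin φ sin λ·ΔY + cos φ·ΔZ = −(0.939414)(0.997559)(-400.5) − (0.939414)(0.069831)(-267.0) + (0.342784)(-252.4) = 306.31 m.
1° of latitude spans 111200 m, so Δφ = 306.31 / 111200 × 3600 = 9.917″.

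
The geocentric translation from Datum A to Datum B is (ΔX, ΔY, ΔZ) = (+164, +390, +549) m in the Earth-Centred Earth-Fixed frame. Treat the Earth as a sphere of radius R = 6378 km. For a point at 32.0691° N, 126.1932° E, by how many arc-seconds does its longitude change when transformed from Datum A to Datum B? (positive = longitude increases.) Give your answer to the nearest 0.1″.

Δλ = -13.8″

sin φ = 0.530942, cos φ = 0.847408, sin λ = 0.807030, cos λ = -0.590510.
East component: ΔE = −sin λ·ΔX + cos λ·ΔY = −(0.807030)(164) + (-0.590510)(390) = -362.65 m.
1° of latitude spans πR/180 = 111317 m; at latitude φ, 1° of longitude spans that × cos φ = 94331.0 m, so Δλ = -362.65 / 94331.0 × 3600 = -13.840″.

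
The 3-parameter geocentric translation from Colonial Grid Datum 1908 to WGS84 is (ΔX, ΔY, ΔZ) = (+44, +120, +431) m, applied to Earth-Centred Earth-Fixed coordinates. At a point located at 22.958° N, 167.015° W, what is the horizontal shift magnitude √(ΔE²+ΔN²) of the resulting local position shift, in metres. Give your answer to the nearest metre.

437 m

At φ = 22.958°, λ = -167.015°: sin φ = 0.390056, cos φ = 0.920791, sin λ = -0.224696, cos λ = -0.974429.
ΔE = −sin λ·ΔX + cos λ·ΔY = −(-0.224696)·(44) + (-0.974429)·(120) = -107.04 m.
ΔN = −sin φ cos λ·ΔX − sin φ sin λ·ΔY + cos φ·ΔZ = −(0.390056)(-0.974429)(44) − (0.390056)(-0.224696)(120) + (0.920791)(431) = 424.10 m.
Horizontal magnitude = √(ΔE² + ΔN²) = √((-107.04)² + 424.10²) = 437.40 m.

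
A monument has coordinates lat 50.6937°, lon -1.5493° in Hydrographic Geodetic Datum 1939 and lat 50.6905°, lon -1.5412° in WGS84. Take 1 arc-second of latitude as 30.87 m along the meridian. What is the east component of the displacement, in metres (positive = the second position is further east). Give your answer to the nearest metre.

Δφ = 50.6905° − 50.6937° = -0.0032°; Δλ = -1.5412° − -1.5493° = +0.0081°.
1° of latitude = 3600 × 30.87 = 111132 m.
ΔN = Δφ × 111132 = -355.6 m; ΔE = Δλ × 111132 × cos(50.6937°) = +0.0081 × 111132 × 0.633466 = 570.2 m.

ΔE = 570 m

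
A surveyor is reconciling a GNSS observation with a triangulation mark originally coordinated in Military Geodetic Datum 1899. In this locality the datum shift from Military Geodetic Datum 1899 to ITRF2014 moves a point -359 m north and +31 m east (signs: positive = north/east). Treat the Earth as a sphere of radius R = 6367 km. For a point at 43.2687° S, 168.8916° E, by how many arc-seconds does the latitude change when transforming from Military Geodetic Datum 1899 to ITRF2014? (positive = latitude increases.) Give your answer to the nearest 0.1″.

On a sphere of radius R, 1 rad of latitude = R, so Δφ = ΔN / R = -359.0 / 6367000 = -5.6384e-05 rad = -11.630″.

Δφ = -11.6″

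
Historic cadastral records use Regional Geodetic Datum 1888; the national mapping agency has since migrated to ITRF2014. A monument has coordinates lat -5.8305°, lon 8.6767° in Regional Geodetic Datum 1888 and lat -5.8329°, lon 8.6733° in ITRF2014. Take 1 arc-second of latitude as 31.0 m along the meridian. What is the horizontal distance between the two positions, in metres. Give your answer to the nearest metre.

Δφ = -5.8329° − -5.8305° = -0.0024°; Δλ = 8.6733° − 8.6767° = -0.0034°.
1° of latitude = 3600 × 31.00 = 111600 m.
ΔN = Δφ × 111600 = -267.8 m; ΔE = Δλ × 111600 × cos(-5.8305°) = -0.0034 × 111600 × 0.994827 = -377.5 m.
Distance = √(ΔE² + ΔN²) = √((-377.5)² + (-267.8)²) = 462.8 m.

463 m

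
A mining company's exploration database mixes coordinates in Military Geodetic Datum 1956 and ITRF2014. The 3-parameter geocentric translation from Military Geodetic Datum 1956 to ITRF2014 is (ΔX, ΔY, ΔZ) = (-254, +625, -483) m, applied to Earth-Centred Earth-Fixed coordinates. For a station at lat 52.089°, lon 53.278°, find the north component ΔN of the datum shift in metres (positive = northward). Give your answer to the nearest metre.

ΔN = -572 m

At φ = 52.089°, λ = 53.278°: sin φ = 0.788966, cos φ = 0.614437, sin λ = 0.801546, cos λ = 0.597933.
ΔN = −sin φ cos λ·ΔX − sin φ sin λ·ΔY + cos φ·ΔZ = −(0.788966)(0.597933)(-254) − (0.788966)(0.801546)(625) + (0.614437)(-483) = -572.19 m.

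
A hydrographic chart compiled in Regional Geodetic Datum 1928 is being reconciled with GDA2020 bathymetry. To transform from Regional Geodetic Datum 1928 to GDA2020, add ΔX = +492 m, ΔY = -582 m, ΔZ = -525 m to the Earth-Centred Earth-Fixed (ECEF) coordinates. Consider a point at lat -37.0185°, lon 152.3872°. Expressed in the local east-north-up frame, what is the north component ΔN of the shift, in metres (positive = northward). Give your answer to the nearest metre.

ΔN = -844 m

The local north axis is (−sin φ cos λ, −sin φ sin λ, cos φ), giving ΔN = -262.480 − 162.411 − 419.182 = -844.07 m.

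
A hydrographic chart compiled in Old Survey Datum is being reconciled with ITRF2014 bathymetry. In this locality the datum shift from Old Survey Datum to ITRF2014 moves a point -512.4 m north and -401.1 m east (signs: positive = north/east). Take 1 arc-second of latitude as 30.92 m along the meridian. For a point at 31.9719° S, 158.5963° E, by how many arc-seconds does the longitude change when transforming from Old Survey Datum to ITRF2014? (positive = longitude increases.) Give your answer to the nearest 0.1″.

At latitude -31.9719°, cos φ = 0.848308.
1″ of longitude at this latitude = 30.92 × cos φ = 26.2297 m, so Δλ = -401.1 / 26.2297 = -15.292″.

Δλ = -15.3″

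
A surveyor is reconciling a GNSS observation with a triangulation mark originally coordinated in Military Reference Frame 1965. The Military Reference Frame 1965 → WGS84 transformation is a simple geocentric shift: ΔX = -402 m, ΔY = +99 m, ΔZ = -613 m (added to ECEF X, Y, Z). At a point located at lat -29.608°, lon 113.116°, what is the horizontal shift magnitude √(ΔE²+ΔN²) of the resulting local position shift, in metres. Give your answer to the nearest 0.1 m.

526.8 m

The local east axis at (φ, λ) is (−sin λ, cos λ, 0), so ΔE = −sin(113.116°)·(-402) + cos(113.116°)·99 = 330.86 m.
The local north axis is (−sin φ cos λ, −sin φ sin λ, cos φ), giving ΔN = 77.974 + 44.985 − 532.958 = -410.00 m.
Horizontal magnitude = √(ΔE² + ΔN²) = √(330.86² + (-410.00)²) = 526.84 m.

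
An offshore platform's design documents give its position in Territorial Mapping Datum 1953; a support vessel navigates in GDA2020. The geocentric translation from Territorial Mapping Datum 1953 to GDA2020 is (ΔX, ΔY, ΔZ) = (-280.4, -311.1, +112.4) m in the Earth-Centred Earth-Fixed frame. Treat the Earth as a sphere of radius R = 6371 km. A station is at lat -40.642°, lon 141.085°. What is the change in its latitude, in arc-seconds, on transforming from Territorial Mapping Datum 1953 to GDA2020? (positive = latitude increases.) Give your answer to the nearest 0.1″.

Δφ = 3.2″

sin φ = -0.651331, cos φ = 0.758794, sin λ = 0.628167, cos λ = -0.778079.
North component: ΔN = −sin φ cos λ·ΔX − sin φ sin λ·ΔY + cos φ·ΔZ = −(-0.651331)(-0.778079)(-280.4) − (-0.651331)(0.628167)(-311.1) + (0.758794)(112.4) = 100.11 m.
1° of latitude spans πR/180 = 111195 m, so Δφ = 100.11 / 111195 × 3600 = 3.241″.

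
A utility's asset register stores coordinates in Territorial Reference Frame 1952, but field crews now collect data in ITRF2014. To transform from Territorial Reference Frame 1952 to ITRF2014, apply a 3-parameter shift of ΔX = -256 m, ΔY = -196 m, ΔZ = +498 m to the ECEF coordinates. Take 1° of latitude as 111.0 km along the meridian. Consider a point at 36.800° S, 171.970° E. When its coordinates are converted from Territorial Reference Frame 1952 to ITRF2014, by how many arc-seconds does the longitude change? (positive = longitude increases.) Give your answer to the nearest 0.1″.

sin φ = -0.599024, cos φ = 0.800731, sin λ = 0.139692, cos λ = -0.990195.
East component: ΔE = −sin λ·ΔX + cos λ·ΔY = −(0.139692)(-256) + (-0.990195)(-196) = 229.84 m.
1° of latitude spans 111000 m; at latitude φ, 1° of longitude spans that × cos φ = 88881.2 m, so Δλ = 229.84 / 88881.2 × 3600 = 9.309″.

Δλ = 9.3″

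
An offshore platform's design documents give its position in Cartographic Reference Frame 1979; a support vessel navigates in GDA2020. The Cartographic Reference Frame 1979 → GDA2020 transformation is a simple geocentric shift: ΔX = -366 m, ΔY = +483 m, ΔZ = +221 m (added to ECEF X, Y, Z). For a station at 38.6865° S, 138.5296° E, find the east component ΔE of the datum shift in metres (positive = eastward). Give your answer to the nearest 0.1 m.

At φ = -38.6865°, λ = 138.5296°: sin φ = -0.625059, cos φ = 0.780578, sin λ = 0.662233, cos λ = -0.749298.
ΔE = −sin λ·ΔX + cos λ·ΔY = −(0.662233)·(-366) + (-0.749298)·(483) = -119.53 m.

ΔE = -119.5 m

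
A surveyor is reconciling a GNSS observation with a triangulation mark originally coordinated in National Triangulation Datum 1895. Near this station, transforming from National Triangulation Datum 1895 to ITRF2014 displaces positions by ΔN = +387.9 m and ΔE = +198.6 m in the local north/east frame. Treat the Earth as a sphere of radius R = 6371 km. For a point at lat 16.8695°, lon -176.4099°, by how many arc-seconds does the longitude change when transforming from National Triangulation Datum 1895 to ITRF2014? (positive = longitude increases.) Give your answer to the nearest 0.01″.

At latitude 16.8695°, cos φ = 0.956968.
One radian of longitude at latitude φ spans R cos φ, so Δλ = ΔE / (R cos φ) = 198.6 / (6371000 × 0.956968) = 3.2574e-05 rad = 6.719″.

Δλ = 6.72″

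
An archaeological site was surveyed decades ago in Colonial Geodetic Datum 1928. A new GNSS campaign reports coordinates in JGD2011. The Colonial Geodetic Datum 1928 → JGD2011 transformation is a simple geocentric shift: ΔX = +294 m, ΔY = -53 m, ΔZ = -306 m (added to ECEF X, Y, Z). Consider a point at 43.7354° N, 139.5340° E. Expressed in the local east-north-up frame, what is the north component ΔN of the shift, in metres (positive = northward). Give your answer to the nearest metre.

ΔN = -43 m

At φ = 43.7354°, λ = 139.5340°: sin φ = 0.691329, cos φ = 0.722540, sin λ = 0.648997, cos λ = -0.760791.
ΔN = −sin φ cos λ·ΔX − sin φ sin λ·ΔY + cos φ·ΔZ = −(0.691329)(-0.760791)(294) − (0.691329)(0.648997)(-53) + (0.722540)(-306) = -42.69 m.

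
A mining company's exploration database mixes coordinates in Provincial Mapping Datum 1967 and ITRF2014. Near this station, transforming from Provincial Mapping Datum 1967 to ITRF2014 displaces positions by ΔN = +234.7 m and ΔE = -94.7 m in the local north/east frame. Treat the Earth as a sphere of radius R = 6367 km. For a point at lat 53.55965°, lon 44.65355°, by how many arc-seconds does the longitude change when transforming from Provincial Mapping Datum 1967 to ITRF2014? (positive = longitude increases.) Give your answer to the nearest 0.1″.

At latitude 53.55965°, cos φ = 0.593986.
One radian of longitude at latitude φ spans R cos φ, so Δλ = ΔE / (R cos φ) = -94.7 / (6367000 × 0.593986) = -2.5040e-05 rad = -5.165″.

Δλ = -5.2″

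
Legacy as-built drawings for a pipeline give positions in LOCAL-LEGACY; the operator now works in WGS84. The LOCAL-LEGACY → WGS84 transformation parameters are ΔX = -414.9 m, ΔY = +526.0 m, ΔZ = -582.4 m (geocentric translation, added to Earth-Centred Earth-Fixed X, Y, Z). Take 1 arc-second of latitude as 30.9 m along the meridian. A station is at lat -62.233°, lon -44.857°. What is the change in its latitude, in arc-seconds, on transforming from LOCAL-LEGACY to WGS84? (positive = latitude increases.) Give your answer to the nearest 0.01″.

Δφ = -27.83″

sin φ = -0.884849, cos φ = 0.465877, sin λ = -0.705340, cos λ = 0.708869.
North component: ΔN = −sin φ cos λ·ΔX − sin φ sin λ·ΔY + cos φ·ΔZ = −(-0.884849)(0.708869)(-414.9) − (-0.884849)(-0.705340)(526.0) + (0.465877)(-582.4) = -859.86 m.
1° of latitude spans 3600 × 30.90 = 111240 m, so Δφ = -859.86 / 111240 × 3600 = -27.827″.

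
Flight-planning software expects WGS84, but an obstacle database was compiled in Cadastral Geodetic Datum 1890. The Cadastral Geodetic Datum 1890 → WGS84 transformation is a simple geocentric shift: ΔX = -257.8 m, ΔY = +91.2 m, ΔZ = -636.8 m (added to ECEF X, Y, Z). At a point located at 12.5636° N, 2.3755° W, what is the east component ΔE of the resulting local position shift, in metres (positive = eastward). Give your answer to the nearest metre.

At φ = 12.5636°, λ = -2.3755°: sin φ = 0.217523, cos φ = 0.976055, sin λ = -0.041448, cos λ = 0.999141.
ΔE = −sin λ·ΔX + cos λ·ΔY = −(-0.041448)·(-257.8) + (0.999141)·(91.2) = 80.44 m.

ΔE = 80 m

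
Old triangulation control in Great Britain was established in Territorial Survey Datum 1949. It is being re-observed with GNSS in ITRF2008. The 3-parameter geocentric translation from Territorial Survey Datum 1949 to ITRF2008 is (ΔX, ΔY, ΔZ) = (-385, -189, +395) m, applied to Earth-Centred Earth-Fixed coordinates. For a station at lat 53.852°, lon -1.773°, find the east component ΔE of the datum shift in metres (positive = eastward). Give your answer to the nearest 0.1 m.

At φ = 53.852°, λ = -1.773°: sin φ = 0.807496, cos φ = 0.589873, sin λ = -0.030940, cos λ = 0.999521.
ΔE = −sin λ·ΔX + cos λ·ΔY = −(-0.030940)·(-385) + (0.999521)·(-189) = -200.82 m.

ΔE = -200.8 m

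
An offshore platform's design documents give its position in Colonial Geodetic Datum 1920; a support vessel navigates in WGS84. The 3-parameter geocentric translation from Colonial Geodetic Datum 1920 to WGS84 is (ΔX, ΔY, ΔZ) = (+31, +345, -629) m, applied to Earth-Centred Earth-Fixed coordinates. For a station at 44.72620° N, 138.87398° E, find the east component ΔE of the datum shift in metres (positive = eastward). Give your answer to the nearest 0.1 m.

At φ = 44.72620°, λ = 138.87398°: sin φ = 0.703720, cos φ = 0.710478, sin λ = 0.657717, cos λ = -0.753265.
ΔE = −sin λ·ΔX + cos λ·ΔY = −(0.657717)·(31) + (-0.753265)·(345) = -280.27 m.

ΔE = -280.3 m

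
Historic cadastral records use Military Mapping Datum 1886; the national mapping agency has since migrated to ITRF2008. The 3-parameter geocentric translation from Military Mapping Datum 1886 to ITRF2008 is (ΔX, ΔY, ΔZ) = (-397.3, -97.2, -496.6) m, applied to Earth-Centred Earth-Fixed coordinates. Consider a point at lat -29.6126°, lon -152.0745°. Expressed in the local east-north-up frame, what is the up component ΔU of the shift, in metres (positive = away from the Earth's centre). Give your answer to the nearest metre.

At φ = -29.6126°, λ = -152.0745°: sin φ = -0.494133, cos φ = 0.869386, sin λ = -0.468323, cos λ = -0.883557.
ΔU = cos φ cos λ·ΔX + cos φ sin λ·ΔY + sin φ·ΔZ = (0.869386)(-0.883557)(-397.3) + (0.869386)(-0.468323)(-97.2) + (-0.494133)(-496.6) = 590.15 m.

ΔU = 590 m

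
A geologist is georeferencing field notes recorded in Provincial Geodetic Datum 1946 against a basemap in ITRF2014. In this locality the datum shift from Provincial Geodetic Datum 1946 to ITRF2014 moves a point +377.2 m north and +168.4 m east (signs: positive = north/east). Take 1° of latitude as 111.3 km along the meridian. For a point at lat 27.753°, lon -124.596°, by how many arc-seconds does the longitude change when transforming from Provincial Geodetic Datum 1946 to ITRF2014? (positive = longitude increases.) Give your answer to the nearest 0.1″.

Δλ = 6.2″

At latitude 27.753°, cos φ = 0.884963.
1° of longitude at this latitude = 111.3 × cos φ = 98.50 km, so Δλ = 168.4 / 98496.4 = 0.0017097° = 6.155″.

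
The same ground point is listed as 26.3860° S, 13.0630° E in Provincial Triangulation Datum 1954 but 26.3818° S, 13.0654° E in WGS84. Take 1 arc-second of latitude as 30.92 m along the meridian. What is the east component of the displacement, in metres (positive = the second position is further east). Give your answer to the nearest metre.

Δφ = -26.3818° − -26.3860° = +0.0042°; Δλ = 13.0654° − 13.0630° = +0.0024°.
1° of latitude = 3600 × 30.92 = 111312 m.
ΔN = Δφ × 111312 = 467.5 m; ΔE = Δλ × 111312 × cos(-26.3860°) = +0.0024 × 111312 × 0.895820 = 239.3 m.

ΔE = 239 m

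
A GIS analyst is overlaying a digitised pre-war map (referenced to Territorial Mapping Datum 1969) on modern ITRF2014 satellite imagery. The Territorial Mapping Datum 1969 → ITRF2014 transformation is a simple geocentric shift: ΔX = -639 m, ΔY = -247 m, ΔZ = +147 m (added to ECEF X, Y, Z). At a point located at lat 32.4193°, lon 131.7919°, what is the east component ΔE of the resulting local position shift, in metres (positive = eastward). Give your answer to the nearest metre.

At φ = 32.4193°, λ = 131.7919°: sin φ = 0.536111, cos φ = 0.844147, sin λ = 0.745570, cos λ = -0.666427.
ΔE = −sin λ·ΔX + cos λ·ΔY = −(0.745570)·(-639) + (-0.666427)·(-247) = 641.03 m.

ΔE = 641 m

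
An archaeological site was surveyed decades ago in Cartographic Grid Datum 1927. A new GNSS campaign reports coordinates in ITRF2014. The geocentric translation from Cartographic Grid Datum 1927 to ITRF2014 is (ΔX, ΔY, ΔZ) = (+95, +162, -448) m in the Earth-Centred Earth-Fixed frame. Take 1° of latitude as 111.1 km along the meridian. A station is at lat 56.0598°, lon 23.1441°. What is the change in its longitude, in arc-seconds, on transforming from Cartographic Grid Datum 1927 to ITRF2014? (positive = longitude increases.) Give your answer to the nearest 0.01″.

sin φ = 0.829621, cos φ = 0.558327, sin λ = 0.393045, cos λ = 0.919519.
East component: ΔE = −sin λ·ΔX + cos λ·ΔY = −(0.393045)(95) + (0.919519)(162) = 111.62 m.
1° of latitude spans 111100 m; at latitude φ, 1° of longitude spans that × cos φ = 62030.2 m, so Δλ = 111.62 / 62030.2 × 3600 = 6.478″.

Δλ = 6.48″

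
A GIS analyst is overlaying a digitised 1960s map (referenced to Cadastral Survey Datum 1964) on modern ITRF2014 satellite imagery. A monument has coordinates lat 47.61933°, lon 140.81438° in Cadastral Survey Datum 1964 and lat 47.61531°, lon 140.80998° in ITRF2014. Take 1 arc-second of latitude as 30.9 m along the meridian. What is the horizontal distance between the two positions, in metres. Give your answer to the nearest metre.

556 m

Δφ = 47.61531° − 47.61933° = -0.00402°; Δλ = 140.80998° − 140.81438° = -0.00440°.
1° of latitude = 3600 × 30.90 = 111240 m.
ΔN = Δφ × 111240 = -447.2 m; ΔE = Δλ × 111240 × cos(47.61933°) = -0.00440 × 111240 × 0.674053 = -329.9 m.
Distance = √(ΔE² + ΔN²) = √((-329.9)² + (-447.2)²) = 555.7 m.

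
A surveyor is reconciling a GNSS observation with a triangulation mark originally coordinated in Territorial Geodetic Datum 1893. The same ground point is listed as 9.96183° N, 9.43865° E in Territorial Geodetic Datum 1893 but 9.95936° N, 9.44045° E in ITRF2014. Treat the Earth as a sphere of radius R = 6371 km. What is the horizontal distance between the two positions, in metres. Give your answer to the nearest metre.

Δφ = 9.95936° − 9.96183° = -0.00247°; Δλ = 9.44045° − 9.43865° = +0.00180°.
1° along a meridian = πR/180 = 111195 m.
ΔN = Δφ × 111195 = -274.7 m; ΔE = Δλ × 111195 × cos(9.96183°) = +0.00180 × 111195 × 0.984923 = 197.1 m.
Distance = √(ΔE² + ΔN²) = √(197.1² + (-274.7)²) = 338.1 m.

338 m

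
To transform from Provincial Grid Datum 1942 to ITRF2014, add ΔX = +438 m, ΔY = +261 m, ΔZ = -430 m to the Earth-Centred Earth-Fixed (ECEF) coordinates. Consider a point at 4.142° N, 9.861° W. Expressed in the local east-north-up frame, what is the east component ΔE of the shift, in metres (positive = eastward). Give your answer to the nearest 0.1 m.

ΔE = 332.2 m

The local east axis at (φ, λ) is (−sin λ, cos λ, 0), so ΔE = −sin(-9.861°)·438 + cos(-9.861°)·261 = 332.16 m.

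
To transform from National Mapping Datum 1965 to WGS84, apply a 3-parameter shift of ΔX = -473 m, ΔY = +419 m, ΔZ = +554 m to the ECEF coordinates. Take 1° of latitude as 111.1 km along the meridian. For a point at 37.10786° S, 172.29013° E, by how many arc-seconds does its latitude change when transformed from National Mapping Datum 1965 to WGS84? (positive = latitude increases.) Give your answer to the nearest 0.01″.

Δφ = 24.58″

sin φ = -0.603317, cos φ = 0.797501, sin λ = 0.134157, cos λ = -0.990960.
North component: ΔN = −sin φ cos λ·ΔX − sin φ sin λ·ΔY + cos φ·ΔZ = −(-0.603317)(-0.990960)(-473) − (-0.603317)(0.134157)(419) + (0.797501)(554) = 758.52 m.
1° of latitude spans 111100 m, so Δφ = 758.52 / 111100 × 3600 = 24.578″.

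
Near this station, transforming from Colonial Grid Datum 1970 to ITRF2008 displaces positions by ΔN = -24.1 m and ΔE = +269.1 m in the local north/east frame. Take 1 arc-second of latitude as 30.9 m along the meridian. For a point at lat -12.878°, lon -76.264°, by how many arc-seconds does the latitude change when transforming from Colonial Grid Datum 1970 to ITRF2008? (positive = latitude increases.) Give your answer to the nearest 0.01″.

Δφ = -0.78″

1″ of latitude = 30.90 m, so Δφ = -24.1 / 30.90 = -0.780″.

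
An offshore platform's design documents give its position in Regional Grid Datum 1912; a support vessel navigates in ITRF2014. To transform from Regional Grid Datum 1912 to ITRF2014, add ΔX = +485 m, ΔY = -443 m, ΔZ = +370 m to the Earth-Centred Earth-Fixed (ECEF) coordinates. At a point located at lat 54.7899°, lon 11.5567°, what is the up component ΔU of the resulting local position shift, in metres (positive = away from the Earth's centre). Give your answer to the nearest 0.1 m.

At φ = 54.7899°, λ = 11.5567°: sin φ = 0.817043, cos φ = 0.576576, sin λ = 0.200338, cos λ = 0.979727.
ΔU = cos φ cos λ·ΔX + cos φ sin λ·ΔY + sin φ·ΔZ = (0.576576)(0.979727)(485) + (0.576576)(0.200338)(-443) + (0.817043)(370) = 525.11 m.

ΔU = 525.1 m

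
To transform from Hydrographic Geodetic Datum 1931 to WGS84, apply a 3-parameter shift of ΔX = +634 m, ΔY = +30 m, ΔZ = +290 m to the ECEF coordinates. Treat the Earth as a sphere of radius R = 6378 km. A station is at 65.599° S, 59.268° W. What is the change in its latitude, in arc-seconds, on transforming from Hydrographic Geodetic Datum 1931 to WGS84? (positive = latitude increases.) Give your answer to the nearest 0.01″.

Δφ = 12.66″

sin φ = -0.910676, cos φ = 0.413120, sin λ = -0.859567, cos λ = 0.511023.
North component: ΔN = −sin φ cos λ·ΔX − sin φ sin λ·ΔY + cos φ·ΔZ = −(-0.910676)(0.511023)(634) − (-0.910676)(-0.859567)(30) + (0.413120)(290) = 391.37 m.
1° of latitude spans πR/180 = 111317 m, so Δφ = 391.37 / 111317 × 3600 = 12.657″.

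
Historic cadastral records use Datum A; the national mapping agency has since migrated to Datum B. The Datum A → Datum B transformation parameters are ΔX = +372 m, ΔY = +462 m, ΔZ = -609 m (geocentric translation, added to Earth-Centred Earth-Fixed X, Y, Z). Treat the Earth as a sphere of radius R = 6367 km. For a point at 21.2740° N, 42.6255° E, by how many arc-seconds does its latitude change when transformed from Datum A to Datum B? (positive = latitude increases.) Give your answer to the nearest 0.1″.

Δφ = -25.3″

sin φ = 0.362828, cos φ = 0.931856, sin λ = 0.677204, cos λ = 0.735796.
North component: ΔN = −sin φ cos λ·ΔX − sin φ sin λ·ΔY + cos φ·ΔZ = −(0.362828)(0.735796)(372) − (0.362828)(0.677204)(462) + (0.931856)(-609) = -780.33 m.
1° of latitude spans πR/180 = 111125 m, so Δφ = -780.33 / 111125 × 3600 = -25.279″.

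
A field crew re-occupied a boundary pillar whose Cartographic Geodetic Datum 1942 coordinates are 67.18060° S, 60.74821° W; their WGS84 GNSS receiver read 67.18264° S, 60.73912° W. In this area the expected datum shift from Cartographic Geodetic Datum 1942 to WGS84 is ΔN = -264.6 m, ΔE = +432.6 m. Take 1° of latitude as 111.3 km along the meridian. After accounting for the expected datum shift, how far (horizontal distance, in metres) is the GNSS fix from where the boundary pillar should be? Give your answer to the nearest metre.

55 m

Observed coordinate differences: Δφ = -0.00204°, Δλ = +0.00909°.
Converting to metres (1° lat = 111300 m, cos φ = 0.387828): observed ΔN = -227.1 m, observed ΔE = 392.4 m.
Subtracting the expected shift leaves a residual of -227.1 − (-264.6) = 37.5 m north and 392.4 − (432.6) = -40.2 m east.
Residual distance = √(37.5² + (-40.2)²) = 55.0 m.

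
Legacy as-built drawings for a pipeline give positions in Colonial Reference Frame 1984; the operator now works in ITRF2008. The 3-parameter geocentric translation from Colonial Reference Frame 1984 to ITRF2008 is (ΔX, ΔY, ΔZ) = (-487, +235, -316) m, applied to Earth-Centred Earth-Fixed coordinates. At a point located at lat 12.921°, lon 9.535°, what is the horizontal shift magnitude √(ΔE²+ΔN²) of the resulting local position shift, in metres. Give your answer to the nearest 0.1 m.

The local east axis at (φ, λ) is (−sin λ, cos λ, 0), so ΔE = −sin(9.535°)·(-487) + cos(9.535°)·235 = 312.42 m.
The local north axis is (−sin φ cos λ, −sin φ sin λ, cos φ), giving ΔN = 107.392 − 8.705 − 307.999 = -209.31 m.
Horizontal magnitude = √(ΔE² + ΔN²) = √(312.42² + (-209.31)²) = 376.06 m.

376.1 m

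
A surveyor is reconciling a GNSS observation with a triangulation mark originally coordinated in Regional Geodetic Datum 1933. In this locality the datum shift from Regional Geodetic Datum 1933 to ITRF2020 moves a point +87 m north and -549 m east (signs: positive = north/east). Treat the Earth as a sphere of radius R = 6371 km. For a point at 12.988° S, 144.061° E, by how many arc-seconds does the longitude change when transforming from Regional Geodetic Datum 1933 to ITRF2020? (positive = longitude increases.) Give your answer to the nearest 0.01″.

At latitude -12.988°, cos φ = 0.974417.
One radian of longitude at latitude φ spans R cos φ, so Δλ = ΔE / (R cos φ) = -549.0 / (6371000 × 0.974417) = -8.8434e-05 rad = -18.241″.

Δλ = -18.24″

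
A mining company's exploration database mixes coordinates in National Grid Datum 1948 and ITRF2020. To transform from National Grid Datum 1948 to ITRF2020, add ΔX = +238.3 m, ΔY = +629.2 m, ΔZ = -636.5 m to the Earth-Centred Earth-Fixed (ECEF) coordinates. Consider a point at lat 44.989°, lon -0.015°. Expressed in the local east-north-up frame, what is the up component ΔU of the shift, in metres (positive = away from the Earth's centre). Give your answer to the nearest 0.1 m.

At φ = 44.989°, λ = -0.015°: sin φ = 0.706971, cos φ = 0.707243, sin λ = -0.000262, cos λ = 1.000000.
ΔU = cos φ cos λ·ΔX + cos φ sin λ·ΔY + sin φ·ΔZ = (0.707243)(1.000000)(238.3) + (0.707243)(-0.000262)(629.2) + (0.706971)(-636.5) = -281.57 m.

ΔU = -281.6 m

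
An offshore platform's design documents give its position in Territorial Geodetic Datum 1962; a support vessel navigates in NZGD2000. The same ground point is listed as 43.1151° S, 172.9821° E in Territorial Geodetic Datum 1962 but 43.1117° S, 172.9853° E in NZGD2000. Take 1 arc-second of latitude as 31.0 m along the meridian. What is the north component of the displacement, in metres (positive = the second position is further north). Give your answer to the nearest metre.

Δφ = -43.1117° − -43.1151° = +0.0034°; Δλ = 172.9853° − 172.9821° = +0.0032°.
1° of latitude = 3600 × 31.00 = 111600 m.
ΔN = Δφ × 111600 = 379.4 m; ΔE = Δλ × 111600 × cos(-43.1151°) = +0.0032 × 111600 × 0.729982 = 260.7 m.

ΔN = 379 m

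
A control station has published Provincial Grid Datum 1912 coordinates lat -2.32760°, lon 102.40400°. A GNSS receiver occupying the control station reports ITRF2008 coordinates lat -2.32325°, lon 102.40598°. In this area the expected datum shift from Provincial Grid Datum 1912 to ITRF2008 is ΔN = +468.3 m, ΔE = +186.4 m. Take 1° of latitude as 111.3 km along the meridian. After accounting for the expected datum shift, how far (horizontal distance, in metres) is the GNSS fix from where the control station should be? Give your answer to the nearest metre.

Observed coordinate differences: Δφ = +0.00435°, Δλ = +0.00198°.
Converting to metres (1° lat = 111300 m, cos φ = 0.999175): observed ΔN = 484.2 m, observed ΔE = 220.2 m.
Subtracting the expected shift leaves a residual of 484.2 − (468.3) = 15.9 m north and 220.2 − (186.4) = 33.8 m east.
Residual distance = √(15.9² + 33.8²) = 37.3 m.

37 m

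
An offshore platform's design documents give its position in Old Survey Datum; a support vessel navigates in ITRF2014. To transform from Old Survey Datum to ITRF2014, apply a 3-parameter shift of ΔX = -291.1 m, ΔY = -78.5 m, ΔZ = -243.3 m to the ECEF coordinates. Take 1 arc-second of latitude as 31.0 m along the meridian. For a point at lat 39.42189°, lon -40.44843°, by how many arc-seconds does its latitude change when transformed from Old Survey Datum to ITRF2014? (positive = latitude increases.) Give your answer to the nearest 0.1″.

Δφ = -2.6″

sin φ = 0.635026, cos φ = 0.772491, sin λ = -0.648763, cos λ = 0.760990.
North component: ΔN = −sin φ cos λ·ΔX − sin φ sin λ·ΔY + cos φ·ΔZ = −(0.635026)(0.760990)(-291.1) − (0.635026)(-0.648763)(-78.5) + (0.772491)(-243.3) = -79.61 m.
1° of latitude spans 3600 × 31.00 = 111600 m, so Δφ = -79.61 / 111600 × 3600 = -2.568″.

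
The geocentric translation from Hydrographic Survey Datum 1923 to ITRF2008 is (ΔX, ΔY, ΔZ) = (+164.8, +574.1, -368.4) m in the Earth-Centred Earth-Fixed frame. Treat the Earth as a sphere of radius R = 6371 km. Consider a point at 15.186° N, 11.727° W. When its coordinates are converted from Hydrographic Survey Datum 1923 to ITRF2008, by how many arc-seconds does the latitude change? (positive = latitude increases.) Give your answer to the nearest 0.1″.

sin φ = 0.261953, cos φ = 0.965081, sin λ = -0.203249, cos λ = 0.979127.
North component: ΔN = −sin φ cos λ·ΔX − sin φ sin λ·ΔY + cos φ·ΔZ = −(0.261953)(0.979127)(164.8) − (0.261953)(-0.203249)(574.1) + (0.965081)(-368.4) = -367.24 m.
1° of latitude spans πR/180 = 111195 m, so Δφ = -367.24 / 111195 × 3600 = -11.890″.

Δφ = -11.9″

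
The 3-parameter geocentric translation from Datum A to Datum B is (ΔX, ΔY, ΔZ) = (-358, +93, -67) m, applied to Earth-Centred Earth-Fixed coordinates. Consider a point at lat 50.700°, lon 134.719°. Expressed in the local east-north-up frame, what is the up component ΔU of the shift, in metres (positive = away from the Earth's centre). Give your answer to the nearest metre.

ΔU = 150 m

The local up (radial) axis is (cos φ cos λ, cos φ sin λ, sin φ), giving ΔU = 159.548 + 41.855 − 51.847 = 149.56 m.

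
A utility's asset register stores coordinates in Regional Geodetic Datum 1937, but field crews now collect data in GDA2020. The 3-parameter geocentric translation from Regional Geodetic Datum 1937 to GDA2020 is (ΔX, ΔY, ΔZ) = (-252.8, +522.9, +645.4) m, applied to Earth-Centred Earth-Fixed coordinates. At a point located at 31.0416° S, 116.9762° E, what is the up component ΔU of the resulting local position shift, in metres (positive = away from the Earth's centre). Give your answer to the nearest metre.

ΔU = 165 m

The local up (radial) axis is (cos φ cos λ, cos φ sin λ, sin φ), giving ΔU = 98.253 + 399.271 − 332.807 = 164.72 m.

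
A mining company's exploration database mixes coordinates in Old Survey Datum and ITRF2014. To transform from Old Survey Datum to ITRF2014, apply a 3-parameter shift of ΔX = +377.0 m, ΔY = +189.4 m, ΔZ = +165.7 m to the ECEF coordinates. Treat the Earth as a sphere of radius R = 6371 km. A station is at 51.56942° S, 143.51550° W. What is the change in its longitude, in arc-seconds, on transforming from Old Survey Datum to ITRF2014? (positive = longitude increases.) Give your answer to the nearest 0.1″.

sin φ = -0.783362, cos φ = 0.621566, sin λ = -0.594605, cos λ = -0.804018.
East component: ΔE = −sin λ·ΔX + cos λ·ΔY = −(-0.594605)(377.0) + (-0.804018)(189.4) = 71.89 m.
1° of latitude spans πR/180 = 111195 m; at latitude φ, 1° of longitude spans that × cos φ = 69115.0 m, so Δλ = 71.89 / 69115.0 × 3600 = 3.744″.

Δλ = 3.7″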